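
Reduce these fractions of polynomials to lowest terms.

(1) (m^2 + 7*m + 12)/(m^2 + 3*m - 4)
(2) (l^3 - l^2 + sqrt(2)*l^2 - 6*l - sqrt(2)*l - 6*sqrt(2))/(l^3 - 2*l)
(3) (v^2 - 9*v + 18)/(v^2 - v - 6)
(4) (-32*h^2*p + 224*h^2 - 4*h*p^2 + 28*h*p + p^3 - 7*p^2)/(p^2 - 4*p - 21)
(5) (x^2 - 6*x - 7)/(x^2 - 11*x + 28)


(1) = (m + 3)/(m - 1)
(2) = (l^2 - l - 6)/(l^2 - sqrt(2)*l)
(3) = (v - 6)/(v + 2)
(4) = (-32*h^2 - 4*h*p + p^2)/(p + 3)
(5) = (x + 1)/(x - 4)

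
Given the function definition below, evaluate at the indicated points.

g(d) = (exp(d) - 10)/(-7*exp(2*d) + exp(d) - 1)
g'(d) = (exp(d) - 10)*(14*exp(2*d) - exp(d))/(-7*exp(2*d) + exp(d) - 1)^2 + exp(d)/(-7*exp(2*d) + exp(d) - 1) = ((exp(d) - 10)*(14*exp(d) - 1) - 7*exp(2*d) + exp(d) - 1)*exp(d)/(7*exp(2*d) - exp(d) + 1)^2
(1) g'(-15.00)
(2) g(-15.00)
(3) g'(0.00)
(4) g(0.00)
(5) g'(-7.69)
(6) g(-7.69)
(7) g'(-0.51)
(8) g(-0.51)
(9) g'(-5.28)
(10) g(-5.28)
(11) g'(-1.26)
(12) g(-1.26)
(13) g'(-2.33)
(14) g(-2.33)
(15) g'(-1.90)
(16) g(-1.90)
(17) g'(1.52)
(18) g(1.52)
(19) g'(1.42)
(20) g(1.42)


(1) = 0.00
(2) = 10.00
(3) = -2.53
(4) = 1.29
(5) = 0.00
(6) = 10.00
(7) = -5.10
(8) = 3.21
(9) = 0.04
(10) = 10.04
(11) = -5.22
(12) = 7.59
(13) = -0.47
(14) = 10.22
(15) = -1.74
(16) = 9.78
(17) = -0.11
(18) = 0.04
(19) = -0.14
(20) = 0.05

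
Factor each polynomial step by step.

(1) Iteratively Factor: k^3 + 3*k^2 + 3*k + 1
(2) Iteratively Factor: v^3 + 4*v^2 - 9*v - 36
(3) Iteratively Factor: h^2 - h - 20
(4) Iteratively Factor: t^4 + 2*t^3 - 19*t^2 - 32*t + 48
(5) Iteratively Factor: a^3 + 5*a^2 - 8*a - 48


(1) = (k + 1)*(k^2 + 2*k + 1) = (k + 1)^2*(k + 1)
(2) = (v + 4)*(v^2 - 9) = (v + 3)*(v + 4)*(v - 3)
(3) = (h - 5)*(h + 4)
(4) = (t + 3)*(t^3 - t^2 - 16*t + 16) = (t + 3)*(t + 4)*(t^2 - 5*t + 4) = (t - 4)*(t + 3)*(t + 4)*(t - 1)
(5) = (a - 3)*(a^2 + 8*a + 16) = (a - 3)*(a + 4)*(a + 4)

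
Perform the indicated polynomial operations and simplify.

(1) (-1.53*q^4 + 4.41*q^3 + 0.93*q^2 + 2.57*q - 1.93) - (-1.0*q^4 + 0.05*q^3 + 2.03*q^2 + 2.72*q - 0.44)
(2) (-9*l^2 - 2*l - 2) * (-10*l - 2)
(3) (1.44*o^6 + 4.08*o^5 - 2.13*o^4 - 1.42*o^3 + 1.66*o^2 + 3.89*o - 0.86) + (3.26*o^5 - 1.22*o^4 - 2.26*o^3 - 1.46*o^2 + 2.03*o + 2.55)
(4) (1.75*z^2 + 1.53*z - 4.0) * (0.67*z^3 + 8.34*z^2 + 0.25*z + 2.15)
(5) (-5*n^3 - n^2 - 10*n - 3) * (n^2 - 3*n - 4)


(1) = -0.53*q^4 + 4.36*q^3 - 1.1*q^2 - 0.15*q - 1.49
(2) = 90*l^3 + 38*l^2 + 24*l + 4
(3) = 1.44*o^6 + 7.34*o^5 - 3.35*o^4 - 3.68*o^3 + 0.2*o^2 + 5.92*o + 1.69
(4) = 1.1725*z^5 + 15.6201*z^4 + 10.5177*z^3 - 29.215*z^2 + 2.2895*z - 8.6
(5) = -5*n^5 + 14*n^4 + 13*n^3 + 31*n^2 + 49*n + 12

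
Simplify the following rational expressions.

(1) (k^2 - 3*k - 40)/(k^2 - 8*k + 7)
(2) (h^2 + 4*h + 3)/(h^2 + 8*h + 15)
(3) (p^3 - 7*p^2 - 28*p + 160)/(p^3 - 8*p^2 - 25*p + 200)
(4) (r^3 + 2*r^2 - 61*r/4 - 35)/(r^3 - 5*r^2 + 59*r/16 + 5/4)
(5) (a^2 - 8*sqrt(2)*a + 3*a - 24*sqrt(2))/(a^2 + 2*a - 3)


(1) = (k^2 - 3*k - 40)/(k^2 - 8*k + 7)
(2) = (h + 1)/(h + 5)
(3) = (p - 4)/(p - 5)
(4) = (16*r^2 + 96*r + 140)/(16*r^2 - 16*r - 5)
(5) = (a - 8*sqrt(2))/(a - 1)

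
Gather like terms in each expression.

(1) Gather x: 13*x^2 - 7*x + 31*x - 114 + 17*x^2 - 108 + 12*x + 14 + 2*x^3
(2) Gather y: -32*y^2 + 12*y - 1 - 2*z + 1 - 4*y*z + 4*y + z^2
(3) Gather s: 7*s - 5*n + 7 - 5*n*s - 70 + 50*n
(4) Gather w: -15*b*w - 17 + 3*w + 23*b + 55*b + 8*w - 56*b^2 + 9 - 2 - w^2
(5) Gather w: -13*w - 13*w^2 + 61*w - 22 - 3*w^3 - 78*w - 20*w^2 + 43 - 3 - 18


(1) = 2*x^3 + 30*x^2 + 36*x - 208
(2) = -32*y^2 + y*(16 - 4*z) + z^2 - 2*z
(3) = 45*n + s*(7 - 5*n) - 63
(4) = -56*b^2 + 78*b - w^2 + w*(11 - 15*b) - 10
(5) = -3*w^3 - 33*w^2 - 30*w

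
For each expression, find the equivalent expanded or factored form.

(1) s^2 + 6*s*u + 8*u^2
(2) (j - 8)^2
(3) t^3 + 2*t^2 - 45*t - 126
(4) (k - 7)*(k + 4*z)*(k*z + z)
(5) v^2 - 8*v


(1) = (s + 2*u)*(s + 4*u)
(2) = j^2 - 16*j + 64
(3) = (t - 7)*(t + 3)*(t + 6)
(4) = k^3*z + 4*k^2*z^2 - 6*k^2*z - 24*k*z^2 - 7*k*z - 28*z^2
(5) = v*(v - 8)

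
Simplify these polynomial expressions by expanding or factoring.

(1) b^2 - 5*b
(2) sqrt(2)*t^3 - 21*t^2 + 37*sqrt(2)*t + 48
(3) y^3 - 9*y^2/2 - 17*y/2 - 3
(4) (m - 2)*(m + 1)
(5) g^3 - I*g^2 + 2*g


(1) = b*(b - 5)
(2) = (t - 8*sqrt(2))*(t - 3*sqrt(2))*(sqrt(2)*t + 1)
(3) = (y - 6)*(y + 1/2)*(y + 1)
(4) = m^2 - m - 2
(5) = g*(g - 2*I)*(g + I)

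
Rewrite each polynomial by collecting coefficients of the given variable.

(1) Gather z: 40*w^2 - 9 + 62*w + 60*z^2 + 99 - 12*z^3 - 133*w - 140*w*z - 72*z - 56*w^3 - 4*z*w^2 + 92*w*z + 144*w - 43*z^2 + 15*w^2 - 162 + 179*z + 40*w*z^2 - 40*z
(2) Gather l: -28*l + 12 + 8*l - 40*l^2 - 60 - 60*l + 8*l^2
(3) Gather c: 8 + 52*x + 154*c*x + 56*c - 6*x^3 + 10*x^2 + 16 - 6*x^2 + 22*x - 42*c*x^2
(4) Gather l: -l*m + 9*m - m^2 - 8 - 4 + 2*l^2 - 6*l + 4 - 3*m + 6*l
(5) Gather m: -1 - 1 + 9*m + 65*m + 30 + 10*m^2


(1) = -56*w^3 + 55*w^2 + 73*w - 12*z^3 + z^2*(40*w + 17) + z*(-4*w^2 - 48*w + 67) - 72
(2) = -32*l^2 - 80*l - 48
(3) = c*(-42*x^2 + 154*x + 56) - 6*x^3 + 4*x^2 + 74*x + 24
(4) = 2*l^2 - l*m - m^2 + 6*m - 8
(5) = 10*m^2 + 74*m + 28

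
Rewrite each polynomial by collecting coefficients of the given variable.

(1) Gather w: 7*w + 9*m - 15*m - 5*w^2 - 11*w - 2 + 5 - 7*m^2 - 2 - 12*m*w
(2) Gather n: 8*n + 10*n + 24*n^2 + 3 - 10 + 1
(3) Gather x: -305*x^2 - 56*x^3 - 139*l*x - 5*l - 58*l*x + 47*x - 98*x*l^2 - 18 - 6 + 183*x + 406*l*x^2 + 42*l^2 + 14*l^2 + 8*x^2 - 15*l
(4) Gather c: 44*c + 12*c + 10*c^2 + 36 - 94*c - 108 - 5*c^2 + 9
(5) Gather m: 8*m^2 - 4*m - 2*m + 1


(1) = -7*m^2 - 6*m - 5*w^2 + w*(-12*m - 4) + 1
(2) = 24*n^2 + 18*n - 6
(3) = 56*l^2 - 20*l - 56*x^3 + x^2*(406*l - 297) + x*(-98*l^2 - 197*l + 230) - 24
(4) = 5*c^2 - 38*c - 63
(5) = 8*m^2 - 6*m + 1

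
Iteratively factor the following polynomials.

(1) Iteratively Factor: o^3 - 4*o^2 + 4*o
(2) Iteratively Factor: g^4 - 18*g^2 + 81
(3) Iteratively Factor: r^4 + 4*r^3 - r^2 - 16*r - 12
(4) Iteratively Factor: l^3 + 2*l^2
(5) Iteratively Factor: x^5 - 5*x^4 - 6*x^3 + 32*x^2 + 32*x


(1) = (o - 2)*(o^2 - 2*o) = (o - 2)^2*(o)
(2) = (g + 3)*(g^3 - 3*g^2 - 9*g + 27) = (g - 3)*(g + 3)*(g^2 - 9) = (g - 3)*(g + 3)^2*(g - 3)
(3) = (r + 3)*(r^3 + r^2 - 4*r - 4) = (r - 2)*(r + 3)*(r^2 + 3*r + 2) = (r - 2)*(r + 1)*(r + 3)*(r + 2)
(4) = (l)*(l^2 + 2*l) = l*(l + 2)*(l)
(5) = (x)*(x^4 - 5*x^3 - 6*x^2 + 32*x + 32) = x*(x + 2)*(x^3 - 7*x^2 + 8*x + 16) = x*(x - 4)*(x + 2)*(x^2 - 3*x - 4) = x*(x - 4)*(x + 1)*(x + 2)*(x - 4)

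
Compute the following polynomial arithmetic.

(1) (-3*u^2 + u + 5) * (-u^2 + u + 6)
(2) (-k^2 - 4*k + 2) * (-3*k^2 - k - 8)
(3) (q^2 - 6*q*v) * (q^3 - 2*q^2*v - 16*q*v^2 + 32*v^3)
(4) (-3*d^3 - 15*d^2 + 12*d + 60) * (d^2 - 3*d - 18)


(1) = 3*u^4 - 4*u^3 - 22*u^2 + 11*u + 30
(2) = 3*k^4 + 13*k^3 + 6*k^2 + 30*k - 16
(3) = q^5 - 8*q^4*v - 4*q^3*v^2 + 128*q^2*v^3 - 192*q*v^4
(4) = -3*d^5 - 6*d^4 + 111*d^3 + 294*d^2 - 396*d - 1080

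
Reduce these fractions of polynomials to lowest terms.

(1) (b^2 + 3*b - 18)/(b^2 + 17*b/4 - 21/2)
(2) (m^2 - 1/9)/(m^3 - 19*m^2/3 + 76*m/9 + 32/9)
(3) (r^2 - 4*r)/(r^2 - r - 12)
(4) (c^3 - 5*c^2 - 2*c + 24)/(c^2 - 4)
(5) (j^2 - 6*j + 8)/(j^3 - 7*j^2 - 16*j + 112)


(1) = (4*b - 12)/(4*b - 7)
(2) = (3*m - 1)/(3*m^2 - 20*m + 32)
(3) = r/(r + 3)
(4) = (c^2 - 7*c + 12)/(c - 2)
(5) = (j - 2)/(j^2 - 3*j - 28)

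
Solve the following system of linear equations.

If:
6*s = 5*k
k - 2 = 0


Then:
k = 2
s = 5/3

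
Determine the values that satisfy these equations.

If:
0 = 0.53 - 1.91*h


Then:
h = 0.28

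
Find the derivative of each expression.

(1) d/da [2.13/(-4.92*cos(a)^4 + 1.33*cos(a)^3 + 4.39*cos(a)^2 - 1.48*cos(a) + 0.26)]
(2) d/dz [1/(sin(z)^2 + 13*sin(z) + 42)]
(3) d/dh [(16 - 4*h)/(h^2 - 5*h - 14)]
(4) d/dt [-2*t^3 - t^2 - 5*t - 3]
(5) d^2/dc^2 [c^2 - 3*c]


(1) = (-41.9184*cos(a)^3 + 8.4987*cos(a)^2 + 18.7014*cos(a) - 3.1524)*sin(a)/(-4.92*cos(a)^4 + 1.33*cos(a)^3 + 4.39*cos(a)^2 - 1.48*cos(a) + 0.26)^2
(2) = -(2*sin(z) + 13)*cos(z)/(sin(z)^2 + 13*sin(z) + 42)^2
(3) = 4*(h^2 - 8*h + 34)/(h^4 - 10*h^3 - 3*h^2 + 140*h + 196)
(4) = -6*t^2 - 2*t - 5
(5) = 2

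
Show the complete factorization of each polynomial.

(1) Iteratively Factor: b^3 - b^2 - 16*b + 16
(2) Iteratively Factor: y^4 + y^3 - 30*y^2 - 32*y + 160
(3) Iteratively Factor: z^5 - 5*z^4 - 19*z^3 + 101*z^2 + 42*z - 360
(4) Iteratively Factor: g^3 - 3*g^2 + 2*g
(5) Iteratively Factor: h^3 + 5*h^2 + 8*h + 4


(1) = (b - 4)*(b^2 + 3*b - 4) = (b - 4)*(b - 1)*(b + 4)
(2) = (y - 2)*(y^3 + 3*y^2 - 24*y - 80) = (y - 2)*(y + 4)*(y^2 - y - 20) = (y - 5)*(y - 2)*(y + 4)*(y + 4)
(3) = (z - 3)*(z^4 - 2*z^3 - 25*z^2 + 26*z + 120) = (z - 5)*(z - 3)*(z^3 + 3*z^2 - 10*z - 24) = (z - 5)*(z - 3)^2*(z^2 + 6*z + 8) = (z - 5)*(z - 3)^2*(z + 4)*(z + 2)
(4) = (g - 2)*(g^2 - g) = g*(g - 2)*(g - 1)
(5) = (h + 1)*(h^2 + 4*h + 4) = (h + 1)*(h + 2)*(h + 2)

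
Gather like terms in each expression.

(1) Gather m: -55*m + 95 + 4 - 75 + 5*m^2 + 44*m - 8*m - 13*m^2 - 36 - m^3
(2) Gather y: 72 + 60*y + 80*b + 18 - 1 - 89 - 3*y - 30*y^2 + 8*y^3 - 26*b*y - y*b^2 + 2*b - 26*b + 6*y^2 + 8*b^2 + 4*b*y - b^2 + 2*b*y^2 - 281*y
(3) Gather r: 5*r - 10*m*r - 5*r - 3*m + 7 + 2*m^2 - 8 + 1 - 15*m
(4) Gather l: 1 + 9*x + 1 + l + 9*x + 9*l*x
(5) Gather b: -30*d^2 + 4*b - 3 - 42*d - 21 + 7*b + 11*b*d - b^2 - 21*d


(1) = -m^3 - 8*m^2 - 19*m - 12
(2) = 7*b^2 + 56*b + 8*y^3 + y^2*(2*b - 24) + y*(-b^2 - 22*b - 224)
(3) = 2*m^2 - 10*m*r - 18*m
(4) = l*(9*x + 1) + 18*x + 2
(5) = -b^2 + b*(11*d + 11) - 30*d^2 - 63*d - 24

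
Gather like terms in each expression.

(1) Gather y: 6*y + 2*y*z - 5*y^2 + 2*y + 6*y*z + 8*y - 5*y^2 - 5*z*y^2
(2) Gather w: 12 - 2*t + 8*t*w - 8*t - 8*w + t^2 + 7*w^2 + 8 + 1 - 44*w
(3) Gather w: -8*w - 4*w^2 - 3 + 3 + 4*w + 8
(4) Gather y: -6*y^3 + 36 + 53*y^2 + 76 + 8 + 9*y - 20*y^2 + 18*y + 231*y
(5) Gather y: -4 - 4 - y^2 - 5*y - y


(1) = y^2*(-5*z - 10) + y*(8*z + 16)
(2) = t^2 - 10*t + 7*w^2 + w*(8*t - 52) + 21
(3) = -4*w^2 - 4*w + 8
(4) = -6*y^3 + 33*y^2 + 258*y + 120
(5) = -y^2 - 6*y - 8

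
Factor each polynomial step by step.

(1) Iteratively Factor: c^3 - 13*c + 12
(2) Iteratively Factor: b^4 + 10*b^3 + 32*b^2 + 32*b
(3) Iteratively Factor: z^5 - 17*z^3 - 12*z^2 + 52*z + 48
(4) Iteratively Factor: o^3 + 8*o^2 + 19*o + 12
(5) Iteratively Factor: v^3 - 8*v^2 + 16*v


(1) = (c + 4)*(c^2 - 4*c + 3) = (c - 3)*(c + 4)*(c - 1)
(2) = (b + 4)*(b^3 + 6*b^2 + 8*b) = (b + 2)*(b + 4)*(b^2 + 4*b) = (b + 2)*(b + 4)^2*(b)
(3) = (z + 1)*(z^4 - z^3 - 16*z^2 + 4*z + 48) = (z + 1)*(z + 3)*(z^3 - 4*z^2 - 4*z + 16) = (z + 1)*(z + 2)*(z + 3)*(z^2 - 6*z + 8) = (z - 2)*(z + 1)*(z + 2)*(z + 3)*(z - 4)
(4) = (o + 4)*(o^2 + 4*o + 3) = (o + 1)*(o + 4)*(o + 3)
(5) = (v)*(v^2 - 8*v + 16) = v*(v - 4)*(v - 4)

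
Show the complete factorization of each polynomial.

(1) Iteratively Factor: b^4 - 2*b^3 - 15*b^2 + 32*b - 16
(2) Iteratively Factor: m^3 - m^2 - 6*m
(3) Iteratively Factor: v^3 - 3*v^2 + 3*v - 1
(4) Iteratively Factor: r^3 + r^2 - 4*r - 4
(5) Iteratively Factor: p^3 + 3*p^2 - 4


(1) = (b + 4)*(b^3 - 6*b^2 + 9*b - 4) = (b - 4)*(b + 4)*(b^2 - 2*b + 1) = (b - 4)*(b - 1)*(b + 4)*(b - 1)
(2) = (m - 3)*(m^2 + 2*m) = m*(m - 3)*(m + 2)
(3) = (v - 1)*(v^2 - 2*v + 1) = (v - 1)^2*(v - 1)
(4) = (r + 2)*(r^2 - r - 2) = (r + 1)*(r + 2)*(r - 2)
(5) = (p - 1)*(p^2 + 4*p + 4) = (p - 1)*(p + 2)*(p + 2)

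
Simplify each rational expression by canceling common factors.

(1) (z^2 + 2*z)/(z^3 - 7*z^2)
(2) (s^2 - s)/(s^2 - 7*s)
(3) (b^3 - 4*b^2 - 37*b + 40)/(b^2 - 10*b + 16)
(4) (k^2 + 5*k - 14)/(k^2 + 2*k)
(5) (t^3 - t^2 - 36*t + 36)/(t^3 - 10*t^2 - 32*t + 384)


(1) = (z + 2)/(z^2 - 7*z)
(2) = (s - 1)/(s - 7)
(3) = (b^2 + 4*b - 5)/(b - 2)
(4) = (k^2 + 5*k - 14)/(k^2 + 2*k)
(5) = (t^2 - 7*t + 6)/(t^2 - 16*t + 64)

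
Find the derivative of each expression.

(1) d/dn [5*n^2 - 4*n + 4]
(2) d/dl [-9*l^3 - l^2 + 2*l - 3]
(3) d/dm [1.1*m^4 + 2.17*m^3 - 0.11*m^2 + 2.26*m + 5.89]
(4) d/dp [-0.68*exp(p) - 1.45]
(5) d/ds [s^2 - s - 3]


(1) = 10*n - 4
(2) = -27*l^2 - 2*l + 2
(3) = 4.4*m^3 + 6.51*m^2 - 0.22*m + 2.26
(4) = -0.68*exp(p)
(5) = 2*s - 1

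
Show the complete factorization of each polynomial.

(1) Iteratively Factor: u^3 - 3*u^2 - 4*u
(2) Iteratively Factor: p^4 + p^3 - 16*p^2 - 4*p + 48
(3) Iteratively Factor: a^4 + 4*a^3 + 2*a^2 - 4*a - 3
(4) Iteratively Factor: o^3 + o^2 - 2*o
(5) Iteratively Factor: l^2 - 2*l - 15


(1) = (u + 1)*(u^2 - 4*u) = u*(u + 1)*(u - 4)
(2) = (p + 4)*(p^3 - 3*p^2 - 4*p + 12) = (p + 2)*(p + 4)*(p^2 - 5*p + 6) = (p - 2)*(p + 2)*(p + 4)*(p - 3)
(3) = (a - 1)*(a^3 + 5*a^2 + 7*a + 3) = (a - 1)*(a + 1)*(a^2 + 4*a + 3) = (a - 1)*(a + 1)^2*(a + 3)
(4) = (o + 2)*(o^2 - o) = o*(o + 2)*(o - 1)
(5) = (l - 5)*(l + 3)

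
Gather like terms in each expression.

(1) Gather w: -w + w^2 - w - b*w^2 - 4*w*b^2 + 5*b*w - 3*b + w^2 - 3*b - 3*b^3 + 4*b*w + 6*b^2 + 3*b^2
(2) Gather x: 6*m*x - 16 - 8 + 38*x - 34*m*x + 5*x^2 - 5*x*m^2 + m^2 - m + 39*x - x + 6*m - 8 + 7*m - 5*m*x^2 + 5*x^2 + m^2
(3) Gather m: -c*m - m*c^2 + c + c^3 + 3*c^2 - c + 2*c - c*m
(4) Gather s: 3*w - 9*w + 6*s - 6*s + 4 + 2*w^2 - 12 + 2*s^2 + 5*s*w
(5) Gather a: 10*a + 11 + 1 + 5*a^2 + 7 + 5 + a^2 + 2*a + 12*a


(1) = -3*b^3 + 9*b^2 - 6*b + w^2*(2 - b) + w*(-4*b^2 + 9*b - 2)
(2) = 2*m^2 + 12*m + x^2*(10 - 5*m) + x*(-5*m^2 - 28*m + 76) - 32
(3) = c^3 + 3*c^2 + 2*c + m*(-c^2 - 2*c)
(4) = 2*s^2 + 5*s*w + 2*w^2 - 6*w - 8
(5) = 6*a^2 + 24*a + 24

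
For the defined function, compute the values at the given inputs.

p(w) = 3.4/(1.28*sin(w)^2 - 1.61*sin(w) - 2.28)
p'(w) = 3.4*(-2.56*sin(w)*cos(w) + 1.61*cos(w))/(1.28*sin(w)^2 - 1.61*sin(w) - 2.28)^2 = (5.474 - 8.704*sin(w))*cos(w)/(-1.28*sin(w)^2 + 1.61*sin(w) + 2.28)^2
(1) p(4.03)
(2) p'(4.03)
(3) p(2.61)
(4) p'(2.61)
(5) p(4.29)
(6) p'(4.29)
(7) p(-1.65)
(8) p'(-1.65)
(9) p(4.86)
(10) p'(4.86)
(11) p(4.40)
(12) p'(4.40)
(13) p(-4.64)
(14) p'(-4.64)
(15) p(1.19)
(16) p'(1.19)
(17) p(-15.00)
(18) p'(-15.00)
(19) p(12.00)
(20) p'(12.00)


(1) = -13.10
(2) = -114.43
(3) = -1.23
(4) = -0.12
(5) = 13.42
(6) = -85.64
(7) = 5.70
(8) = -3.14
(9) = 6.02
(10) = 6.49
(11) = 8.27
(12) = -25.01
(13) = -1.30
(14) = 0.03
(15) = -1.27
(16) = -0.14
(17) = -4.92
(18) = -17.68
(19) = -3.25
(20) = 7.80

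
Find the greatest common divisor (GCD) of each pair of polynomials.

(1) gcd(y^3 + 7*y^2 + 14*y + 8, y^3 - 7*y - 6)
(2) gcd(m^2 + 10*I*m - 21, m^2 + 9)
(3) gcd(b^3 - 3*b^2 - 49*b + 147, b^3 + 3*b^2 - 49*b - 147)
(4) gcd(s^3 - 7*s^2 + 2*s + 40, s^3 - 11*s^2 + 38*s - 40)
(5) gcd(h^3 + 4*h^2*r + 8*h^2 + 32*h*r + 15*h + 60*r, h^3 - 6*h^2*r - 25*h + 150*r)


(1) = gcd((y + 1)*(y + 2)*(y + 4), (y - 3)*(y + 1)*(y + 2)) = y^2 + 3*y + 2
(2) = gcd((m + 3*I)*(m + 7*I), (m - 3*I)*(m + 3*I)) = m + 3*I
(3) = gcd((b - 7)*(b - 3)*(b + 7), (b - 7)*(b + 3)*(b + 7)) = b^2 - 49
(4) = gcd((s - 5)*(s - 4)*(s + 2), (s - 5)*(s - 4)*(s - 2)) = s^2 - 9*s + 20
(5) = h + 5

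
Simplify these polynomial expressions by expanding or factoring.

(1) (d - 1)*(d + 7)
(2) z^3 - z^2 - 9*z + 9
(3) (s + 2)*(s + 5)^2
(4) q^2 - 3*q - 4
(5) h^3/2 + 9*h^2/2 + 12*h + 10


(1) = d^2 + 6*d - 7
(2) = (z - 3)*(z - 1)*(z + 3)
(3) = s^3 + 12*s^2 + 45*s + 50
(4) = (q - 4)*(q + 1)
(5) = (h/2 + 1)*(h + 2)*(h + 5)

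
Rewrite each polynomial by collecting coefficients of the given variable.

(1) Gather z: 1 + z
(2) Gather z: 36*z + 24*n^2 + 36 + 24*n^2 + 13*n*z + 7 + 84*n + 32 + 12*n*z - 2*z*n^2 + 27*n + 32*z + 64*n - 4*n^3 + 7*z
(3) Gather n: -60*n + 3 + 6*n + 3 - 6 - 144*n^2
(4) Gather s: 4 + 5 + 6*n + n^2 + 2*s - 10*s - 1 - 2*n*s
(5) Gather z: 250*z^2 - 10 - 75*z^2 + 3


(1) = z + 1
(2) = -4*n^3 + 48*n^2 + 175*n + z*(-2*n^2 + 25*n + 75) + 75
(3) = -144*n^2 - 54*n
(4) = n^2 + 6*n + s*(-2*n - 8) + 8
(5) = 175*z^2 - 7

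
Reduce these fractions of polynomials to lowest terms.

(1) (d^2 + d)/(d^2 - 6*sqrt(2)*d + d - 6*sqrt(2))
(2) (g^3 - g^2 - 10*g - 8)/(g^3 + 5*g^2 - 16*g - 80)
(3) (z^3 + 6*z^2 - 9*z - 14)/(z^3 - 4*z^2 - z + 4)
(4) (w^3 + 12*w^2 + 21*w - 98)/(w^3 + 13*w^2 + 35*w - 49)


(1) = d/(d - 6*sqrt(2))
(2) = (g^2 + 3*g + 2)/(g^2 + 9*g + 20)
(3) = (z^2 + 5*z - 14)/(z^2 - 5*z + 4)
(4) = (w - 2)/(w - 1)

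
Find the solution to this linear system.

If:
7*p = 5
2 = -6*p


Then:
No Solution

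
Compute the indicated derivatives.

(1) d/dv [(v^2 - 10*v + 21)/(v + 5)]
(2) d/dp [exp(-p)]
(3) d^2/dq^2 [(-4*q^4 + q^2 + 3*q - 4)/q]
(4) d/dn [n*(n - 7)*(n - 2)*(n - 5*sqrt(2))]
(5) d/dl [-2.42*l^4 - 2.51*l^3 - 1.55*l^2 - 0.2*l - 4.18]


(1) = (v^2 + 10*v - 71)/(v^2 + 10*v + 25)
(2) = -exp(-p)
(3) = -24*q - 8/q^3
(4) = 4*n^3 - 27*n^2 - 15*sqrt(2)*n^2 + 28*n + 90*sqrt(2)*n - 70*sqrt(2)
(5) = -9.68*l^3 - 7.53*l^2 - 3.1*l - 0.2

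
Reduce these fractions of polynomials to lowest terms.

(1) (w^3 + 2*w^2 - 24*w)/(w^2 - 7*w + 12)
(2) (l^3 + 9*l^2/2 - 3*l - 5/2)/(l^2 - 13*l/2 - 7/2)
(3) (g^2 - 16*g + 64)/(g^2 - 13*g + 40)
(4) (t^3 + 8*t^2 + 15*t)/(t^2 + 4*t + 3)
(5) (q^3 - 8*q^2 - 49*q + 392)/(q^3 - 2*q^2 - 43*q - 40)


(1) = (w^2 + 6*w)/(w - 3)
(2) = (l^2 + 4*l - 5)/(l - 7)
(3) = (g - 8)/(g - 5)
(4) = (t^2 + 5*t)/(t + 1)
(5) = (q^2 - 49)/(q^2 + 6*q + 5)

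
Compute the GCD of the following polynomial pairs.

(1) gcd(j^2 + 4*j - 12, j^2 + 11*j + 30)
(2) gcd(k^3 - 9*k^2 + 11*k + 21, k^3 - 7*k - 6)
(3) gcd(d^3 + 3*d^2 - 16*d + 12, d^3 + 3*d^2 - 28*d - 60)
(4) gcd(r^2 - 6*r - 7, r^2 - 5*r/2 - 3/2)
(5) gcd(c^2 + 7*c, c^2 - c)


(1) = gcd((j - 2)*(j + 6), (j + 5)*(j + 6)) = j + 6
(2) = gcd((k - 7)*(k - 3)*(k + 1), (k - 3)*(k + 1)*(k + 2)) = k^2 - 2*k - 3
(3) = d + 6
(4) = gcd((r - 7)*(r + 1), (r - 3)*(r + 1/2)) = 1
(5) = gcd(c*(c + 7), c*(c - 1)) = c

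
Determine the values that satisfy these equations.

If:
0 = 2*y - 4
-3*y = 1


Then:
No Solution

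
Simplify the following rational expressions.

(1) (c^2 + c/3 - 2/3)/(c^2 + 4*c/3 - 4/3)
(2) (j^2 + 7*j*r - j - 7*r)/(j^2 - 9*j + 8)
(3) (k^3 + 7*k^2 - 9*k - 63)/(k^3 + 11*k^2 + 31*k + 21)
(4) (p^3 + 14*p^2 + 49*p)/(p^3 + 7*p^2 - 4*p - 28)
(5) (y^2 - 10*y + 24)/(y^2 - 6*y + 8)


(1) = (c + 1)/(c + 2)
(2) = (j + 7*r)/(j - 8)
(3) = (k - 3)/(k + 1)
(4) = (p^2 + 7*p)/(p^2 - 4)
(5) = (y - 6)/(y - 2)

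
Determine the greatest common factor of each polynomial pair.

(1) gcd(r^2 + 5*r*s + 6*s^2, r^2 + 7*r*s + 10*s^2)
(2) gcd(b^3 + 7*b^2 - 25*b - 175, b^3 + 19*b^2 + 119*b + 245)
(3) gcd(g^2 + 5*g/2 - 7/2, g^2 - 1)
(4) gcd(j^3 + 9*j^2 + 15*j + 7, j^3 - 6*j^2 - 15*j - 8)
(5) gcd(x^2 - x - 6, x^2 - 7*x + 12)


(1) = r + 2*s
(2) = gcd((b - 5)*(b + 5)*(b + 7), (b + 5)*(b + 7)^2) = b^2 + 12*b + 35
(3) = g - 1
(4) = gcd((j + 1)^2*(j + 7), (j - 8)*(j + 1)^2) = j^2 + 2*j + 1
(5) = gcd((x - 3)*(x + 2), (x - 4)*(x - 3)) = x - 3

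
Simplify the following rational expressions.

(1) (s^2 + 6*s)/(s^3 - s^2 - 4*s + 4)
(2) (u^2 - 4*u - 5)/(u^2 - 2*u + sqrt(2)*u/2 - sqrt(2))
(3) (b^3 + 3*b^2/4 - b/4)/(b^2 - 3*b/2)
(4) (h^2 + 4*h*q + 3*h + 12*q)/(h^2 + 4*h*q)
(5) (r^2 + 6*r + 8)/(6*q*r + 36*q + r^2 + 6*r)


(1) = (s^2 + 6*s)/(s^3 - s^2 - 4*s + 4)
(2) = (2*u^2 - 8*u - 10)/(2*u^2 + u*(-4 + sqrt(2)) - 2*sqrt(2))
(3) = (4*b^2 + 3*b - 1)/(4*b - 6)
(4) = (h + 3)/h
(5) = (r^2 + 6*r + 8)/(6*q*r + 36*q + r^2 + 6*r)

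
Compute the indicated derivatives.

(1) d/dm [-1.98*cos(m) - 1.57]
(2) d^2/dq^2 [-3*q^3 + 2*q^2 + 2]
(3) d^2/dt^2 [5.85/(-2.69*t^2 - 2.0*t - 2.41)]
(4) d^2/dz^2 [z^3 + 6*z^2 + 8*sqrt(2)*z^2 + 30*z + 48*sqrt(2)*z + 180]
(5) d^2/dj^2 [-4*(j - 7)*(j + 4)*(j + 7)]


(1) = 1.98*sin(m)
(2) = 4 - 18*q
(3) = (84.66237*t^2 + 62.946*t - 5.85*(5.38*t + 2.0)*(10.76*t + 4.0) + 75.84993)/(2.69*t^2 + 2.0*t + 2.41)^3
(4) = 6*z + 12 + 16*sqrt(2)
(5) = -24*j - 32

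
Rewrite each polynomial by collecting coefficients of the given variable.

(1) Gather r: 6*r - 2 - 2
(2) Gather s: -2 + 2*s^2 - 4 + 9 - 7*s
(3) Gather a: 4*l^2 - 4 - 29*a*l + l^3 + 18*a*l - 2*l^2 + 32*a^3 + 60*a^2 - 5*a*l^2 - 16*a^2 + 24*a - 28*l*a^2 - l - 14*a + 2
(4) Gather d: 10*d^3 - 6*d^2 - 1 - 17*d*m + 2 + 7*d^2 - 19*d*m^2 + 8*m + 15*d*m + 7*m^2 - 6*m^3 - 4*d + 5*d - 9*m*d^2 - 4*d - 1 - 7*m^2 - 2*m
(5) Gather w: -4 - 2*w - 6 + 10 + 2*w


(1) = 6*r - 4
(2) = 2*s^2 - 7*s + 3
(3) = 32*a^3 + a^2*(44 - 28*l) + a*(-5*l^2 - 11*l + 10) + l^3 + 2*l^2 - l - 2
(4) = 10*d^3 + d^2*(1 - 9*m) + d*(-19*m^2 - 2*m - 3) - 6*m^3 + 6*m
(5) = 0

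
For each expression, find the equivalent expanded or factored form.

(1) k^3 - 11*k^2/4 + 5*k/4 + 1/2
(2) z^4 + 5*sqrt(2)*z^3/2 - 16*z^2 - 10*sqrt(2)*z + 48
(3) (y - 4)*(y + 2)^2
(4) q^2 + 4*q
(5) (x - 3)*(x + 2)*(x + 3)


(1) = (k - 2)*(k - 1)*(k + 1/4)
(2) = (z - 2)*(z + 2)*(z - 3*sqrt(2)/2)*(z + 4*sqrt(2))
(3) = y^3 - 12*y - 16
(4) = q*(q + 4)
(5) = x^3 + 2*x^2 - 9*x - 18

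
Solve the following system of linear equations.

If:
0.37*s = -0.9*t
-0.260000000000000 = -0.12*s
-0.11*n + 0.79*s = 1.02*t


Then:
n = 23.82
s = 2.17
t = -0.89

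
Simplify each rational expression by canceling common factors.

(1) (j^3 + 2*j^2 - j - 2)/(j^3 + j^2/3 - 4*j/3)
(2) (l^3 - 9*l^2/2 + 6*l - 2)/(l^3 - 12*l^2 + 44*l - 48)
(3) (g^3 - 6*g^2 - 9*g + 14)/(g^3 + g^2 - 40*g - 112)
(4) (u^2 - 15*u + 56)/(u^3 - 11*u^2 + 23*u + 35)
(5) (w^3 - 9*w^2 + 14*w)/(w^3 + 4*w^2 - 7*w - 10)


(1) = (3*j^2 + 9*j + 6)/(3*j^2 + 4*j)
(2) = (2*l^2 - 5*l + 2)/(2*l^2 - 20*l + 48)
(3) = (g^2 + g - 2)/(g^2 + 8*g + 16)
(4) = (u - 8)/(u^2 - 4*u - 5)
(5) = (w^2 - 7*w)/(w^2 + 6*w + 5)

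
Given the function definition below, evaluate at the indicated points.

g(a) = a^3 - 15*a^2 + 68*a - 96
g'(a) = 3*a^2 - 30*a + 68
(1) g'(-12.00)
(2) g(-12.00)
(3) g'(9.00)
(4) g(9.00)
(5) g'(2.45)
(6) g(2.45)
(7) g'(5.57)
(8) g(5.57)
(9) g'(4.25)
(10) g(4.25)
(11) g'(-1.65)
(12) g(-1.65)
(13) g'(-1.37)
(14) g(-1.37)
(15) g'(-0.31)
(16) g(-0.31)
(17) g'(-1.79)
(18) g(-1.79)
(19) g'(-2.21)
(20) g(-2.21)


(1) = 860.00
(2) = -4800.00
(3) = 41.00
(4) = 30.00
(5) = 12.51
(6) = -4.73
(7) = -6.03
(8) = -9.80
(9) = -5.31
(10) = -1.17
(11) = 125.67
(12) = -253.53
(13) = 114.73
(14) = -219.88
(15) = 77.59
(16) = -118.55
(17) = 131.31
(18) = -271.52
(19) = 148.95
(20) = -330.34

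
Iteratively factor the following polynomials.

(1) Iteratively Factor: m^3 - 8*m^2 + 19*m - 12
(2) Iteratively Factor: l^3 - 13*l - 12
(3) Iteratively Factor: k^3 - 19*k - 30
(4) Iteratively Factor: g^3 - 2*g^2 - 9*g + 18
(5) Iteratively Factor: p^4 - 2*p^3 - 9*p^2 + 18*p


(1) = (m - 3)*(m^2 - 5*m + 4) = (m - 4)*(m - 3)*(m - 1)
(2) = (l + 1)*(l^2 - l - 12) = (l - 4)*(l + 1)*(l + 3)
(3) = (k - 5)*(k^2 + 5*k + 6) = (k - 5)*(k + 2)*(k + 3)
(4) = (g - 3)*(g^2 + g - 6) = (g - 3)*(g + 3)*(g - 2)
(5) = (p - 3)*(p^3 + p^2 - 6*p) = p*(p - 3)*(p^2 + p - 6) = p*(p - 3)*(p - 2)*(p + 3)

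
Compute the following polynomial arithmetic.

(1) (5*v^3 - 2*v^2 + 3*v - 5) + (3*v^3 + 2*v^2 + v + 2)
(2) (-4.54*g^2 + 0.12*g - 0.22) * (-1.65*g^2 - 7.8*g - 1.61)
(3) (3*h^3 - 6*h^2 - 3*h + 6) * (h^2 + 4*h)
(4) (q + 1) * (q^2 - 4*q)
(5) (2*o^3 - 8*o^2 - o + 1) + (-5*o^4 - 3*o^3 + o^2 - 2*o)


(1) = 8*v^3 + 4*v - 3
(2) = 7.491*g^4 + 35.214*g^3 + 6.7364*g^2 + 1.5228*g + 0.3542
(3) = 3*h^5 + 6*h^4 - 27*h^3 - 6*h^2 + 24*h
(4) = q^3 - 3*q^2 - 4*q
(5) = -5*o^4 - o^3 - 7*o^2 - 3*o + 1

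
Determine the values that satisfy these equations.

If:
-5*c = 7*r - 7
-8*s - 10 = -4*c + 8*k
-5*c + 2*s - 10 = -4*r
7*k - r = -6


Then:
c = -693/652
k = -395/652
r = 1147/652
s = -1533/1304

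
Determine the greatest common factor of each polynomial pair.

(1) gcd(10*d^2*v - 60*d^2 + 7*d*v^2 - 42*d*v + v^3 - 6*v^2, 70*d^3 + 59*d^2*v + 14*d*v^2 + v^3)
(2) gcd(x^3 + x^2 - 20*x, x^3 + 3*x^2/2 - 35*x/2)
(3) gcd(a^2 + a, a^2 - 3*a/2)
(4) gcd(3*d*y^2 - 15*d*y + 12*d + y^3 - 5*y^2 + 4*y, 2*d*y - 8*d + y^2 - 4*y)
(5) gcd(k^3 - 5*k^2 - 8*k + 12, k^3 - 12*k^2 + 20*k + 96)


(1) = gcd((2*d + v)*(5*d + v)*(v - 6), (2*d + v)*(5*d + v)*(7*d + v)) = 10*d^2 + 7*d*v + v^2
(2) = gcd(x*(x - 4)*(x + 5), x*(x - 7/2)*(x + 5)) = x^2 + 5*x
(3) = a
(4) = y - 4
(5) = k^2 - 4*k - 12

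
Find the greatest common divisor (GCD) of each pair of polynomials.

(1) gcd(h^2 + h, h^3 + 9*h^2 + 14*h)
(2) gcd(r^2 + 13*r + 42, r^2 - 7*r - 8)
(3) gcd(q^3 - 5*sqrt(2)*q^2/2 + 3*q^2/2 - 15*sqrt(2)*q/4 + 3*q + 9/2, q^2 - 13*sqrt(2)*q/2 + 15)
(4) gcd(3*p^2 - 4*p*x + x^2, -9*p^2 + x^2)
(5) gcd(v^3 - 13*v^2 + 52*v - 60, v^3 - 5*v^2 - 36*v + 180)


(1) = h
(2) = 1
(3) = q - 3*sqrt(2)/2
(4) = gcd((-3*p + x)*(-p + x), (-3*p + x)*(3*p + x)) = -3*p + x
(5) = v^2 - 11*v + 30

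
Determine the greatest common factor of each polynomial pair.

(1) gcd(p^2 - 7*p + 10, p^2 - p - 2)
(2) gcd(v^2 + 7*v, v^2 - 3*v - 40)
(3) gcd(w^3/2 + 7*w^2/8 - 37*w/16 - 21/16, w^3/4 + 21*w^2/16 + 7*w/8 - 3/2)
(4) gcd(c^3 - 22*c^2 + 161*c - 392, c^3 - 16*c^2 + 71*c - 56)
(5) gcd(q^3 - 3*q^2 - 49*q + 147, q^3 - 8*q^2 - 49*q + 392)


(1) = gcd((p - 5)*(p - 2), (p - 2)*(p + 1)) = p - 2
(2) = 1
(3) = 1
(4) = gcd((c - 8)*(c - 7)^2, (c - 8)*(c - 7)*(c - 1)) = c^2 - 15*c + 56
(5) = gcd((q - 7)*(q - 3)*(q + 7), (q - 8)*(q - 7)*(q + 7)) = q^2 - 49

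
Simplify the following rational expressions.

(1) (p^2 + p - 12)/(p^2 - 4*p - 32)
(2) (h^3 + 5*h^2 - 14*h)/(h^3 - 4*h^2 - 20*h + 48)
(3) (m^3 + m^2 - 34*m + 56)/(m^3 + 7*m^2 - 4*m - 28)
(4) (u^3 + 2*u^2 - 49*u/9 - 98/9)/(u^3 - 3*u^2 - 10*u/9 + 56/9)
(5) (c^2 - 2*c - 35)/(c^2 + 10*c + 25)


(1) = (p - 3)/(p - 8)
(2) = (h^2 + 7*h)/(h^2 - 2*h - 24)
(3) = (m - 4)/(m + 2)
(4) = (3*u^2 + 13*u + 14)/(3*u^2 - 2*u - 8)
(5) = (c - 7)/(c + 5)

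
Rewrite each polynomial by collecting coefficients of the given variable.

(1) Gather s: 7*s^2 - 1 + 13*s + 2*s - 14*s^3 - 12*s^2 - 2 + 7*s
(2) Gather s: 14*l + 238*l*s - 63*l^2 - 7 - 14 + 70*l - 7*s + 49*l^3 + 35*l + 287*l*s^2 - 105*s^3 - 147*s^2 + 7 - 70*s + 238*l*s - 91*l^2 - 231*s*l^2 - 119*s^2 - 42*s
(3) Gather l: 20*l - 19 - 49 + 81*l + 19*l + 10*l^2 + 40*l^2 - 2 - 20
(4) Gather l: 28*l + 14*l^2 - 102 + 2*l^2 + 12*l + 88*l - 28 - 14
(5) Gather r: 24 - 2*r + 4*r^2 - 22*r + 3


(1) = -14*s^3 - 5*s^2 + 22*s - 3
(2) = 49*l^3 - 154*l^2 + 119*l - 105*s^3 + s^2*(287*l - 266) + s*(-231*l^2 + 476*l - 119) - 14
(3) = 50*l^2 + 120*l - 90
(4) = 16*l^2 + 128*l - 144
(5) = 4*r^2 - 24*r + 27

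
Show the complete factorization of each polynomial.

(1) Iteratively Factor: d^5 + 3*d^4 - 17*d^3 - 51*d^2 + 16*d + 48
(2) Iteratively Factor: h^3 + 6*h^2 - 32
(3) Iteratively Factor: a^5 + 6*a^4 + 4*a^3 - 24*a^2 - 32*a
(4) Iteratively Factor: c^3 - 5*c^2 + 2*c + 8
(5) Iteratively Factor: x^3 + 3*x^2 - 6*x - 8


(1) = (d - 4)*(d^4 + 7*d^3 + 11*d^2 - 7*d - 12) = (d - 4)*(d + 4)*(d^3 + 3*d^2 - d - 3) = (d - 4)*(d - 1)*(d + 4)*(d^2 + 4*d + 3) = (d - 4)*(d - 1)*(d + 3)*(d + 4)*(d + 1)
(2) = (h + 4)*(h^2 + 2*h - 8) = (h - 2)*(h + 4)*(h + 4)
(3) = (a - 2)*(a^4 + 8*a^3 + 20*a^2 + 16*a) = a*(a - 2)*(a^3 + 8*a^2 + 20*a + 16) = a*(a - 2)*(a + 2)*(a^2 + 6*a + 8) = a*(a - 2)*(a + 2)*(a + 4)*(a + 2)
(4) = (c + 1)*(c^2 - 6*c + 8) = (c - 4)*(c + 1)*(c - 2)
(5) = (x - 2)*(x^2 + 5*x + 4) = (x - 2)*(x + 1)*(x + 4)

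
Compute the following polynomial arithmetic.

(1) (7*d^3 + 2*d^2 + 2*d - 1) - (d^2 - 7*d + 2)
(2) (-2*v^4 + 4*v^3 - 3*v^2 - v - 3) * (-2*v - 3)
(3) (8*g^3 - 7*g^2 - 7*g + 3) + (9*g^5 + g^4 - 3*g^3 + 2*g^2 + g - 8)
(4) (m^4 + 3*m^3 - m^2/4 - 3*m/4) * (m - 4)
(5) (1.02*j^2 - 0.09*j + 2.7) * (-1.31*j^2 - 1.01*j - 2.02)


(1) = 7*d^3 + d^2 + 9*d - 3
(2) = 4*v^5 - 2*v^4 - 6*v^3 + 11*v^2 + 9*v + 9
(3) = 9*g^5 + g^4 + 5*g^3 - 5*g^2 - 6*g - 5
(4) = m^5 - m^4 - 49*m^3/4 + m^2/4 + 3*m
(5) = -1.3362*j^4 - 0.9123*j^3 - 5.5065*j^2 - 2.5452*j - 5.454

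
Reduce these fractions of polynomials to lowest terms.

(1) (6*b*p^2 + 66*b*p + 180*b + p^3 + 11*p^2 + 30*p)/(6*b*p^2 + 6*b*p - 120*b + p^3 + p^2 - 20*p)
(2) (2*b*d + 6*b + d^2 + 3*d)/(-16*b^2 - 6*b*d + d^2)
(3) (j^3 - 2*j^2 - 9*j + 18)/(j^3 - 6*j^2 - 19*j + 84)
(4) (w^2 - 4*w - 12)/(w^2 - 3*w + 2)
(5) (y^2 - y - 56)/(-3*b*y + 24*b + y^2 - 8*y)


(1) = (p + 6)/(p - 4)
(2) = (-d - 3)/(8*b - d)
(3) = (j^2 + j - 6)/(j^2 - 3*j - 28)
(4) = (w^2 - 4*w - 12)/(w^2 - 3*w + 2)
(5) = (y + 7)/(-3*b + y)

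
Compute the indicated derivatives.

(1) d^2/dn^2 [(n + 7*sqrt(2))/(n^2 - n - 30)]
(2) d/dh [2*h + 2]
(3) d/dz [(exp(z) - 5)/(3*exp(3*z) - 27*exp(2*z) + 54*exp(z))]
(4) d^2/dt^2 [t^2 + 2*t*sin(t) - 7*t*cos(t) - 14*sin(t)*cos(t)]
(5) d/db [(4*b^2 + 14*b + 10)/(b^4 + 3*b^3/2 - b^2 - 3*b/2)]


(1) = 2*(-(n + 7*sqrt(2))*(2*n - 1)^2 + (-3*n - 7*sqrt(2) + 1)*(-n^2 + n + 30))/(-n^2 + n + 30)^3
(2) = 2
(3) = 2*(-exp(3*z) + 12*exp(2*z) - 45*exp(z) + 45)*exp(-z)/(3*(exp(4*z) - 18*exp(3*z) + 117*exp(2*z) - 324*exp(z) + 324))
(4) = -2*t*sin(t) + 7*t*cos(t) + 14*sin(t) + 28*sin(2*t) + 4*cos(t) + 2
(5) = 4*(-8*b^3 - 32*b^2 - 10*b + 15)/(b^2*(4*b^4 + 4*b^3 - 11*b^2 - 6*b + 9))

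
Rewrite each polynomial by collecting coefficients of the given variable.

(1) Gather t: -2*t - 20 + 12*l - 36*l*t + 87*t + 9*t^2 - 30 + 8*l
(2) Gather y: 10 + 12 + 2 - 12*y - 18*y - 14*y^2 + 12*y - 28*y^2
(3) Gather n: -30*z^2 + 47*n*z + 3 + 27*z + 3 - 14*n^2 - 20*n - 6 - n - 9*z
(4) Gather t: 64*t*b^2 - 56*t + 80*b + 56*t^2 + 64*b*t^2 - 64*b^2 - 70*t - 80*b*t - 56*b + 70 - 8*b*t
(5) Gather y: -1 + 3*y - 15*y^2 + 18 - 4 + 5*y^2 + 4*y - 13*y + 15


(1) = 20*l + 9*t^2 + t*(85 - 36*l) - 50
(2) = -42*y^2 - 18*y + 24
(3) = -14*n^2 + n*(47*z - 21) - 30*z^2 + 18*z
(4) = -64*b^2 + 24*b + t^2*(64*b + 56) + t*(64*b^2 - 88*b - 126) + 70
(5) = -10*y^2 - 6*y + 28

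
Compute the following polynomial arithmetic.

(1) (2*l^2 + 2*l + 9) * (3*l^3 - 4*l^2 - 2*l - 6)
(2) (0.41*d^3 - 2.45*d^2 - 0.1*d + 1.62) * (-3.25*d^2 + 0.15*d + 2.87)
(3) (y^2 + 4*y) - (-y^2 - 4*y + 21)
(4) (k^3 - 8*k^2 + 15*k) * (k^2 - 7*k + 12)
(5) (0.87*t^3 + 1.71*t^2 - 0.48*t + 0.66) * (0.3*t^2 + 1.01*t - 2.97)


(1) = 6*l^5 - 2*l^4 + 15*l^3 - 52*l^2 - 30*l - 54
(2) = -1.3325*d^5 + 8.024*d^4 + 1.1342*d^3 - 12.3115*d^2 - 0.044*d + 4.6494
(3) = 2*y^2 + 8*y - 21
(4) = k^5 - 15*k^4 + 83*k^3 - 201*k^2 + 180*k
(5) = 0.261*t^5 + 1.3917*t^4 - 1.0008*t^3 - 5.3655*t^2 + 2.0922*t - 1.9602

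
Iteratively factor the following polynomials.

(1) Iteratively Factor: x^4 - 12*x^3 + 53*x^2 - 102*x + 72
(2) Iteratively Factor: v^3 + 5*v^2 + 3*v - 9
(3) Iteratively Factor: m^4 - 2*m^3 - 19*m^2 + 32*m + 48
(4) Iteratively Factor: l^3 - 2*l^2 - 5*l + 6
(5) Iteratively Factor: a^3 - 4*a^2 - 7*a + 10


(1) = (x - 3)*(x^3 - 9*x^2 + 26*x - 24) = (x - 3)*(x - 2)*(x^2 - 7*x + 12) = (x - 3)^2*(x - 2)*(x - 4)
(2) = (v - 1)*(v^2 + 6*v + 9) = (v - 1)*(v + 3)*(v + 3)
(3) = (m + 1)*(m^3 - 3*m^2 - 16*m + 48) = (m + 1)*(m + 4)*(m^2 - 7*m + 12) = (m - 3)*(m + 1)*(m + 4)*(m - 4)
(4) = (l - 1)*(l^2 - l - 6) = (l - 1)*(l + 2)*(l - 3)
(5) = (a - 5)*(a^2 + a - 2) = (a - 5)*(a + 2)*(a - 1)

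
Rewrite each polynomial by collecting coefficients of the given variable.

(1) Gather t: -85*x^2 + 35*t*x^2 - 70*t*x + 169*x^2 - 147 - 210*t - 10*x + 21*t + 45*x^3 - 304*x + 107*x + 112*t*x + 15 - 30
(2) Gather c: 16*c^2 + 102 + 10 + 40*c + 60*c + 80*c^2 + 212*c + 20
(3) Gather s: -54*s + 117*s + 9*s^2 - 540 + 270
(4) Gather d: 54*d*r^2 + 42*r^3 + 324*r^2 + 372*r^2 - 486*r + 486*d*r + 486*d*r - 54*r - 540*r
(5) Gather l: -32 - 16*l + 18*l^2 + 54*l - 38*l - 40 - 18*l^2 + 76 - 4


(1) = t*(35*x^2 + 42*x - 189) + 45*x^3 + 84*x^2 - 207*x - 162
(2) = 96*c^2 + 312*c + 132
(3) = 9*s^2 + 63*s - 270
(4) = d*(54*r^2 + 972*r) + 42*r^3 + 696*r^2 - 1080*r
(5) = 0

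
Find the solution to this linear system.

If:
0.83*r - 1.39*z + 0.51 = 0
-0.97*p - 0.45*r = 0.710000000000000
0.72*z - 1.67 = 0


Then:
p = -2.25
r = 3.27
z = 2.32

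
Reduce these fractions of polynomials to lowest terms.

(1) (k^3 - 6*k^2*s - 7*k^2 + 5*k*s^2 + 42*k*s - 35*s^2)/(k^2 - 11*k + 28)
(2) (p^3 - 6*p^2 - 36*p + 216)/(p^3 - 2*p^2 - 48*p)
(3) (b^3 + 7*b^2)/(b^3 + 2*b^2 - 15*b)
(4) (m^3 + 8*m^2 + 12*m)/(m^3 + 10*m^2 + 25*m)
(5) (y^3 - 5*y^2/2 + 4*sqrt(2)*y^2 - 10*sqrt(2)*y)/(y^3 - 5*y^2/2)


(1) = (k^2 - 6*k*s + 5*s^2)/(k - 4)
(2) = (p^2 - 12*p + 36)/(p^2 - 8*p)
(3) = (b^2 + 7*b)/(b^2 + 2*b - 15)
(4) = (m^2 + 8*m + 12)/(m^2 + 10*m + 25)
(5) = (4*y + 16*sqrt(2))/(4*y)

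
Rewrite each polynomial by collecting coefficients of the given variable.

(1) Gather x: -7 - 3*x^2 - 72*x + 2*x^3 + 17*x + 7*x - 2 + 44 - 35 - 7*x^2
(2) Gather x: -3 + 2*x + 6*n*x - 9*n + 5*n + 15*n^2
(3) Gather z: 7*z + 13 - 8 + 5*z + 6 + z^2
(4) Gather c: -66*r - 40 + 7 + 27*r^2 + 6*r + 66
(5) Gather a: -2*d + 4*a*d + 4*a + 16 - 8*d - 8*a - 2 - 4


(1) = 2*x^3 - 10*x^2 - 48*x
(2) = 15*n^2 - 4*n + x*(6*n + 2) - 3
(3) = z^2 + 12*z + 11
(4) = 27*r^2 - 60*r + 33
(5) = a*(4*d - 4) - 10*d + 10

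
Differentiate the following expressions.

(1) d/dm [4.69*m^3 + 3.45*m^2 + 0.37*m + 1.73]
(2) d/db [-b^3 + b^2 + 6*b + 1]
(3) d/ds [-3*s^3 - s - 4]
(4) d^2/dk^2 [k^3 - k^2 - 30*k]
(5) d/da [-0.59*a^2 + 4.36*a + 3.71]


(1) = 14.07*m^2 + 6.9*m + 0.37
(2) = -3*b^2 + 2*b + 6
(3) = -9*s^2 - 1
(4) = 6*k - 2
(5) = 4.36 - 1.18*a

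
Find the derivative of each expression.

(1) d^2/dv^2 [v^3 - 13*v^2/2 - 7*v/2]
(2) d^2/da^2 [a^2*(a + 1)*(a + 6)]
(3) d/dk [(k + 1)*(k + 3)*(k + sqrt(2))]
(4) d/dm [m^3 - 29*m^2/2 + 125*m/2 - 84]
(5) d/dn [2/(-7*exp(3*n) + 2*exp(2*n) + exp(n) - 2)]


(1) = 6*v - 13
(2) = 12*a^2 + 42*a + 12
(3) = 3*k^2 + 2*sqrt(2)*k + 8*k + 3 + 4*sqrt(2)
(4) = 3*m^2 - 29*m + 125/2
(5) = (42*exp(2*n) - 8*exp(n) - 2)*exp(n)/(7*exp(3*n) - 2*exp(2*n) - exp(n) + 2)^2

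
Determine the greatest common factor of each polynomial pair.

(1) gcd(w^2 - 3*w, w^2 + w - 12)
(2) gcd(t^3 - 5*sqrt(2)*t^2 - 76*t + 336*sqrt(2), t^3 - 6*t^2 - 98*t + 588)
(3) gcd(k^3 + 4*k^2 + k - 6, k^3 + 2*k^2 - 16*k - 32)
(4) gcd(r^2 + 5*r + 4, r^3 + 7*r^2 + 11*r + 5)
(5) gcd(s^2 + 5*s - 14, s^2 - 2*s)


(1) = gcd(w*(w - 3), (w - 3)*(w + 4)) = w - 3
(2) = t - 7*sqrt(2)
(3) = k + 2
(4) = gcd((r + 1)*(r + 4), (r + 1)^2*(r + 5)) = r + 1
(5) = gcd((s - 2)*(s + 7), s*(s - 2)) = s - 2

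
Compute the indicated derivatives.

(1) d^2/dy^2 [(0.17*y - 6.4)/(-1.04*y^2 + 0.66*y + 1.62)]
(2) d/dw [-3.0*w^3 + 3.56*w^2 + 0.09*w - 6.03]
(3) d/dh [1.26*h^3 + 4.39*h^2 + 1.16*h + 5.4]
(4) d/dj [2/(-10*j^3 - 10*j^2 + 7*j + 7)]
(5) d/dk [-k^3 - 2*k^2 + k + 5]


(1) = ((0.17*y - 6.4)*(2.08*y - 0.66)*(4.16*y - 1.32) + (1.0608*y - 13.5364)*(-1.04*y^2 + 0.66*y + 1.62))/(-1.04*y^2 + 0.66*y + 1.62)^3
(2) = -9.0*w^2 + 7.12*w + 0.09
(3) = 3.78*h^2 + 8.78*h + 1.16
(4) = 2*(30*j^2 + 20*j - 7)/(10*j^3 + 10*j^2 - 7*j - 7)^2
(5) = -3*k^2 - 4*k + 1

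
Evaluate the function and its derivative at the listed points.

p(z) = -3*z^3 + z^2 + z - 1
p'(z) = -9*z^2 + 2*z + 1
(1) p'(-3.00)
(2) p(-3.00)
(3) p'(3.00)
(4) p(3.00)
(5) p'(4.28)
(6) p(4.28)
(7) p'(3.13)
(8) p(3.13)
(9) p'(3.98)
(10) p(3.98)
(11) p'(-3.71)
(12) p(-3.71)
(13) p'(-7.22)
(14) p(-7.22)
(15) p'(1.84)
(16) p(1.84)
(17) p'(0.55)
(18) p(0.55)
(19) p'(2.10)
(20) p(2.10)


(1) = -86.00
(2) = 86.00
(3) = -74.00
(4) = -70.00
(5) = -155.31
(6) = -213.61
(7) = -80.91
(8) = -80.07
(9) = -133.60
(10) = -170.31
(11) = -130.30
(12) = 162.25
(13) = -482.60
(14) = 1173.01
(15) = -25.79
(16) = -14.46
(17) = -0.62
(18) = -0.65
(19) = -34.49
(20) = -22.27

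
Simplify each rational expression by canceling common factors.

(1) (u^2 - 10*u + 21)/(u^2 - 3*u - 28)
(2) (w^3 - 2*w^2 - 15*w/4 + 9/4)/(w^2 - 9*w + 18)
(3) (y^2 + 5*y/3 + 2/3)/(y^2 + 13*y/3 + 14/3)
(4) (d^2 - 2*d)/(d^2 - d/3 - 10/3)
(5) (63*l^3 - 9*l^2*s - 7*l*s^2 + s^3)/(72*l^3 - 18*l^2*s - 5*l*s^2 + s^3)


(1) = (u - 3)/(u + 4)
(2) = (4*w^2 + 4*w - 3)/(4*w - 24)
(3) = (3*y^2 + 5*y + 2)/(3*y^2 + 13*y + 14)
(4) = 3*d/(3*d + 5)
(5) = (-21*l^2 - 4*l*s + s^2)/(-24*l^2 - 2*l*s + s^2)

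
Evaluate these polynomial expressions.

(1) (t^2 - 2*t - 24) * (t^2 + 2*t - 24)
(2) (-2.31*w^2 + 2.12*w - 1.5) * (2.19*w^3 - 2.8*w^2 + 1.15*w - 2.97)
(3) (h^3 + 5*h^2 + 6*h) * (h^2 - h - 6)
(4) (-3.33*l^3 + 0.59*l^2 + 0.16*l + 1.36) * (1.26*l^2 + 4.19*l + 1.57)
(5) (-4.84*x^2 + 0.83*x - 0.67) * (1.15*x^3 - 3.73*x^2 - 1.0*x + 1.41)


(1) = t^4 - 52*t^2 + 576
(2) = -5.0589*w^5 + 11.1108*w^4 - 11.8775*w^3 + 13.4987*w^2 - 8.0214*w + 4.455
(3) = h^5 + 4*h^4 - 5*h^3 - 36*h^2 - 36*h
(4) = -4.1958*l^5 - 13.2093*l^4 - 2.5544*l^3 + 3.3103*l^2 + 5.9496*l + 2.1352
(5) = -5.566*x^5 + 19.0077*x^4 + 0.9736*x^3 - 5.1553*x^2 + 1.8403*x - 0.9447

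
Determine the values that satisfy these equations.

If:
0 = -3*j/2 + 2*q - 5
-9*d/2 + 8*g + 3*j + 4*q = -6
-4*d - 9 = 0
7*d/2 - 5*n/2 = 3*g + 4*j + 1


Then:
d = -9/4
g = -q - 49/64
j = 4*q/3 - 10/3
n = 1297/480 - 14*q/15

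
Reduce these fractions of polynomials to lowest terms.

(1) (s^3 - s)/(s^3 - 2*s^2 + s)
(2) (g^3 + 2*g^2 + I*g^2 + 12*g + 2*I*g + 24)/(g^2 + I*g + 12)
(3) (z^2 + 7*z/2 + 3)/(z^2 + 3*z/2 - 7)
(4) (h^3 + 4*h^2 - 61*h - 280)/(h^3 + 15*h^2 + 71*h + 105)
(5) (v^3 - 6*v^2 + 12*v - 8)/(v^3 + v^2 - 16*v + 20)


(1) = (s + 1)/(s - 1)
(2) = g + 2
(3) = (2*z^2 + 7*z + 6)/(2*z^2 + 3*z - 14)
(4) = (h - 8)/(h + 3)
(5) = (v - 2)/(v + 5)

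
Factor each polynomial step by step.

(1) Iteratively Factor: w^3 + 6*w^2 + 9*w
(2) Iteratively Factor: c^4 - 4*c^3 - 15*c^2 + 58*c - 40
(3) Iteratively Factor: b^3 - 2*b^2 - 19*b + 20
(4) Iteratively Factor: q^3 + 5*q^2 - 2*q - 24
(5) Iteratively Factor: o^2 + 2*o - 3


(1) = (w + 3)*(w^2 + 3*w) = (w + 3)^2*(w)
(2) = (c - 1)*(c^3 - 3*c^2 - 18*c + 40) = (c - 2)*(c - 1)*(c^2 - c - 20) = (c - 2)*(c - 1)*(c + 4)*(c - 5)
(3) = (b - 5)*(b^2 + 3*b - 4) = (b - 5)*(b - 1)*(b + 4)
(4) = (q + 4)*(q^2 + q - 6) = (q - 2)*(q + 4)*(q + 3)
(5) = (o - 1)*(o + 3)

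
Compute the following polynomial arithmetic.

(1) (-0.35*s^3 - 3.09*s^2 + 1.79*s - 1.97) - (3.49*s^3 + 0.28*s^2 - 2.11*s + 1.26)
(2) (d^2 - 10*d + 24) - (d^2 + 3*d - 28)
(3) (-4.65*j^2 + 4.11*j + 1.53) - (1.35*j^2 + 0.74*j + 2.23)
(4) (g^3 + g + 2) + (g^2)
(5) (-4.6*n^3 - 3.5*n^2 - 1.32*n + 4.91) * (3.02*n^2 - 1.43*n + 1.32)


(1) = -3.84*s^3 - 3.37*s^2 + 3.9*s - 3.23
(2) = 52 - 13*d
(3) = -6.0*j^2 + 3.37*j - 0.7
(4) = g^3 + g^2 + g + 2
(5) = -13.892*n^5 - 3.992*n^4 - 5.0534*n^3 + 12.0958*n^2 - 8.7637*n + 6.4812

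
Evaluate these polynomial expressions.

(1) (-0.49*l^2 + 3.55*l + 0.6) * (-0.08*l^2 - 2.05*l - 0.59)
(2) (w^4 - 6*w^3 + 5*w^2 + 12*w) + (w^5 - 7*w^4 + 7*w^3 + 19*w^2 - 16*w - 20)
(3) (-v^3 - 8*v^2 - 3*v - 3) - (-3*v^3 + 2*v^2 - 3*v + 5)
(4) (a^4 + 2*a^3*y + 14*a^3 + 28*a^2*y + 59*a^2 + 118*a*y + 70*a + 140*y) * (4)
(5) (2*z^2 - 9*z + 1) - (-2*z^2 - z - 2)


(1) = 0.0392*l^4 + 0.7205*l^3 - 7.0364*l^2 - 3.3245*l - 0.354
(2) = w^5 - 6*w^4 + w^3 + 24*w^2 - 4*w - 20
(3) = 2*v^3 - 10*v^2 - 8
(4) = 4*a^4 + 8*a^3*y + 56*a^3 + 112*a^2*y + 236*a^2 + 472*a*y + 280*a + 560*y
(5) = 4*z^2 - 8*z + 3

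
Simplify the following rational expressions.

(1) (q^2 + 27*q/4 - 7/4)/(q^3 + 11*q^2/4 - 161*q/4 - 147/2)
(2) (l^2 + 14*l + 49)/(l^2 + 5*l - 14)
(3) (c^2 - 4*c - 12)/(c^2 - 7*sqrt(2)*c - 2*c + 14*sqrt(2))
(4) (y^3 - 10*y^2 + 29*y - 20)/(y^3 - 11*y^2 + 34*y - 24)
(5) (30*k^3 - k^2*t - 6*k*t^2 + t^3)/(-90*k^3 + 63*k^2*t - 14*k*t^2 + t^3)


(1) = (4*q - 1)/(4*q^2 - 17*q - 42)
(2) = (l + 7)/(l - 2)
(3) = (c^2 - 4*c - 12)/(c^2 + c*(-7*sqrt(2) - 2) + 14*sqrt(2))
(4) = (y - 5)/(y - 6)
(5) = (2*k + t)/(-6*k + t)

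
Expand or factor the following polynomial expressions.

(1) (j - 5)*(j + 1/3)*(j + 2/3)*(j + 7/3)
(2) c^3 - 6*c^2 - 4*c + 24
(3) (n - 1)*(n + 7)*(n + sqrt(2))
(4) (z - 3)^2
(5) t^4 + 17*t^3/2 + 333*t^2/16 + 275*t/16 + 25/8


(1) = j^4 - 5*j^3/3 - 127*j^2/9 - 331*j/27 - 70/27
(2) = (c - 6)*(c - 2)*(c + 2)
(3) = n^3 + sqrt(2)*n^2 + 6*n^2 - 7*n + 6*sqrt(2)*n - 7*sqrt(2)
(4) = z^2 - 6*z + 9
(5) = (t + 1/4)*(t + 5/4)*(t + 2)*(t + 5)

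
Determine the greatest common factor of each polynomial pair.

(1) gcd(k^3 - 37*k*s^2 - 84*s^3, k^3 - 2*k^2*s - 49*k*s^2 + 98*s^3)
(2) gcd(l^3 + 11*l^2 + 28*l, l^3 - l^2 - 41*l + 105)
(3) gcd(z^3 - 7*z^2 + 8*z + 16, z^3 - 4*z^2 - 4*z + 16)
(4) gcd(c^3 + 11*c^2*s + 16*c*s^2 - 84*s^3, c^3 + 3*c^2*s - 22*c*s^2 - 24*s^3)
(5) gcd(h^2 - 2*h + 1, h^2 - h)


(1) = -k + 7*s
(2) = gcd(l*(l + 4)*(l + 7), (l - 5)*(l - 3)*(l + 7)) = l + 7
(3) = gcd((z - 4)^2*(z + 1), (z - 4)*(z - 2)*(z + 2)) = z - 4
(4) = c + 6*s
(5) = h - 1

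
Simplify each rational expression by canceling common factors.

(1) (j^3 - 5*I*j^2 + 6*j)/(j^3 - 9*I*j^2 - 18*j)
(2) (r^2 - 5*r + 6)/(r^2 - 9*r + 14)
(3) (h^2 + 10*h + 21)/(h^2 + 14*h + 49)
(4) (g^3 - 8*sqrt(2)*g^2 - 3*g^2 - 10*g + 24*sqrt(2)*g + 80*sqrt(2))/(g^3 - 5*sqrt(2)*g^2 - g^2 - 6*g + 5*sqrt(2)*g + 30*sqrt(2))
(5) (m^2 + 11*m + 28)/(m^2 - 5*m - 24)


(1) = (j + I)/(j - 3*I)
(2) = (r - 3)/(r - 7)
(3) = (h + 3)/(h + 7)
(4) = (g^2 + g*(-8*sqrt(2) - 5) + 40*sqrt(2))/(g^2 + g*(-5*sqrt(2) - 3) + 15*sqrt(2))
(5) = (m^2 + 11*m + 28)/(m^2 - 5*m - 24)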